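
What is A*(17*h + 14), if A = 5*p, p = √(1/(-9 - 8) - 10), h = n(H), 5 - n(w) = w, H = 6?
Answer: -45*I*√323/17 ≈ -47.573*I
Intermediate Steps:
n(w) = 5 - w
h = -1 (h = 5 - 1*6 = 5 - 6 = -1)
p = 3*I*√323/17 (p = √(1/(-17) - 10) = √(-1/17 - 10) = √(-171/17) = 3*I*√323/17 ≈ 3.1716*I)
A = 15*I*√323/17 (A = 5*(3*I*√323/17) = 15*I*√323/17 ≈ 15.858*I)
A*(17*h + 14) = (15*I*√323/17)*(17*(-1) + 14) = (15*I*√323/17)*(-17 + 14) = (15*I*√323/17)*(-3) = -45*I*√323/17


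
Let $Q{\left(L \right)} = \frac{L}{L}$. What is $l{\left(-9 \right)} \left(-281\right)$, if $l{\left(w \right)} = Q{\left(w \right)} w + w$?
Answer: $5058$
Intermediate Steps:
$Q{\left(L \right)} = 1$
$l{\left(w \right)} = 2 w$ ($l{\left(w \right)} = 1 w + w = w + w = 2 w$)
$l{\left(-9 \right)} \left(-281\right) = 2 \left(-9\right) \left(-281\right) = \left(-18\right) \left(-281\right) = 5058$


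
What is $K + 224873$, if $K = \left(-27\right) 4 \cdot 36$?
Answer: $220985$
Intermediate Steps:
$K = -3888$ ($K = \left(-108\right) 36 = -3888$)
$K + 224873 = -3888 + 224873 = 220985$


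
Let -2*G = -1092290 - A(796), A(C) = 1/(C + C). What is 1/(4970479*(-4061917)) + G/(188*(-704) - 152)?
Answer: -35108341128476294621219/8517876443457972862848 ≈ -4.1217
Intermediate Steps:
A(C) = 1/(2*C)
G = 1738925681/3184 (G = -(-1092290 - 1/(2*796))/2 = -(-1092290 - 1*1/1592)/2 = -(-1092290 - 1/1592)/2 = -½*(-1738925681/1592) = 1738925681/3184 ≈ 5.4615e+5)
1/(4970479*(-4061917)) + G/(188*(-704) - 152) = 1/(4970479*(-4061917)) + 1738925681/(3184*(188*(-704) - 152)) = (1/4970479)*(-1/4061917) + 1738925681/(3184*(-132352 - 152)) = -1/20189673148243 + (1738925681/3184)/(-132504) = -1/20189673148243 + (1738925681/3184)*(-1/132504) = -1/20189673148243 - 1738925681/421892736 = -35108341128476294621219/8517876443457972862848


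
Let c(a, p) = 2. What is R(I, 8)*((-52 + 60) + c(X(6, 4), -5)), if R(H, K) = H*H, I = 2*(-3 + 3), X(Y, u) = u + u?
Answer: 0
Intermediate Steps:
X(Y, u) = 2*u
I = 0 (I = 2*0 = 0)
R(H, K) = H²
R(I, 8)*((-52 + 60) + c(X(6, 4), -5)) = 0²*((-52 + 60) + 2) = 0*(8 + 2) = 0*10 = 0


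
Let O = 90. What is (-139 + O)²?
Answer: 2401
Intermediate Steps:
(-139 + O)² = (-139 + 90)² = (-49)² = 2401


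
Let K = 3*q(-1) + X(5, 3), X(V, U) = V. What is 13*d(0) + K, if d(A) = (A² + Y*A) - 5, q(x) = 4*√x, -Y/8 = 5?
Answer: -60 + 12*I ≈ -60.0 + 12.0*I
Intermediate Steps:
Y = -40 (Y = -8*5 = -40)
K = 5 + 12*I (K = 3*(4*√(-1)) + 5 = 3*(4*I) + 5 = 12*I + 5 = 5 + 12*I ≈ 5.0 + 12.0*I)
d(A) = -5 + A² - 40*A (d(A) = (A² - 40*A) - 5 = -5 + A² - 40*A)
13*d(0) + K = 13*(-5 + 0² - 40*0) + (5 + 12*I) = 13*(-5 + 0 + 0) + (5 + 12*I) = 13*(-5) + (5 + 12*I) = -65 + (5 + 12*I) = -60 + 12*I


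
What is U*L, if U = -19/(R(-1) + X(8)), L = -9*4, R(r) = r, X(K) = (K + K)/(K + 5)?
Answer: 2964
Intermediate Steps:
X(K) = 2*K/(5 + K) (X(K) = (2*K)/(5 + K) = 2*K/(5 + K))
L = -36
U = -247/3 (U = -19/(-1 + 2*8/(5 + 8)) = -19/(-1 + 2*8/13) = -19/(-1 + 2*8*(1/13)) = -19/(-1 + 16/13) = -19/(3/13) = (13/3)*(-19) = -247/3 ≈ -82.333)
U*L = -247/3*(-36) = 2964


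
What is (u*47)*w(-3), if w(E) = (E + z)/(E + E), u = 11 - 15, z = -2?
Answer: -470/3 ≈ -156.67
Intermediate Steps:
u = -4
w(E) = (-2 + E)/(2*E) (w(E) = (E - 2)/(E + E) = (-2 + E)/((2*E)) = (-2 + E)*(1/(2*E)) = (-2 + E)/(2*E))
(u*47)*w(-3) = (-4*47)*((½)*(-2 - 3)/(-3)) = -94*(-1)*(-5)/3 = -188*⅚ = -470/3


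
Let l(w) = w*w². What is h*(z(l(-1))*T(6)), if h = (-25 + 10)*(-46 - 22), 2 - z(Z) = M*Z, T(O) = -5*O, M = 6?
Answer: -244800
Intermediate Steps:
l(w) = w³
z(Z) = 2 - 6*Z
h = 1020 (h = -15*(-68) = 1020)
h*(z(l(-1))*T(6)) = 1020*((2 - 6*(-1)³)*(-5*6)) = 1020*((2 - 6*(-1))*(-30)) = 1020*((2 + 6)*(-30)) = 1020*(8*(-30)) = 1020*(-240) = -244800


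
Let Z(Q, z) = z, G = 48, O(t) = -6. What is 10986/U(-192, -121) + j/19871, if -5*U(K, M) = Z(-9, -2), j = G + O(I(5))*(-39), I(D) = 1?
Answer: 545757297/19871 ≈ 27465.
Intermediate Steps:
j = 282 (j = 48 - 6*(-39) = 48 + 234 = 282)
U(K, M) = 2/5 (U(K, M) = -1/5*(-2) = 2/5)
10986/U(-192, -121) + j/19871 = 10986/(2/5) + 282/19871 = 10986*(5/2) + 282*(1/19871) = 27465 + 282/19871 = 545757297/19871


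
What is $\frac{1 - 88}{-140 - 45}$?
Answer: $\frac{87}{185} \approx 0.47027$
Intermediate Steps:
$\frac{1 - 88}{-140 - 45} = \frac{1}{-185} \left(-87\right) = \left(- \frac{1}{185}\right) \left(-87\right) = \frac{87}{185}$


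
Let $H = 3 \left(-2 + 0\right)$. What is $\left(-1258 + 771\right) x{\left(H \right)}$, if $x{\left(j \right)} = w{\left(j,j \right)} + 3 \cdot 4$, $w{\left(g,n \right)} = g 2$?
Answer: $0$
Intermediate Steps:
$H = -6$ ($H = 3 \left(-2\right) = -6$)
$w{\left(g,n \right)} = 2 g$
$x{\left(j \right)} = 12 + 2 j$ ($x{\left(j \right)} = 2 j + 3 \cdot 4 = 2 j + 12 = 12 + 2 j$)
$\left(-1258 + 771\right) x{\left(H \right)} = \left(-1258 + 771\right) \left(12 + 2 \left(-6\right)\right) = - 487 \left(12 - 12\right) = \left(-487\right) 0 = 0$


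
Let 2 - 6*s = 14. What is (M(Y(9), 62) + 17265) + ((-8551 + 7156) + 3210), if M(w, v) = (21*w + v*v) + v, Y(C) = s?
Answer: 22944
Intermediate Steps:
s = -2 (s = ⅓ - ⅙*14 = ⅓ - 7/3 = -2)
Y(C) = -2
M(w, v) = v + v² + 21*w (M(w, v) = (21*w + v²) + v = (v² + 21*w) + v = v + v² + 21*w)
(M(Y(9), 62) + 17265) + ((-8551 + 7156) + 3210) = ((62 + 62² + 21*(-2)) + 17265) + ((-8551 + 7156) + 3210) = ((62 + 3844 - 42) + 17265) + (-1395 + 3210) = (3864 + 17265) + 1815 = 21129 + 1815 = 22944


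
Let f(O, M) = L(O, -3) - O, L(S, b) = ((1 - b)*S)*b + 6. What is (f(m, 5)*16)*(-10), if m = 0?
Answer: -960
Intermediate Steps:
L(S, b) = 6 + S*b*(1 - b) (L(S, b) = (S*(1 - b))*b + 6 = S*b*(1 - b) + 6 = 6 + S*b*(1 - b))
f(O, M) = 6 - 13*O (f(O, M) = (6 + O*(-3) - 1*O*(-3)²) - O = (6 - 3*O - 1*O*9) - O = (6 - 3*O - 9*O) - O = (6 - 12*O) - O = 6 - 13*O)
(f(m, 5)*16)*(-10) = ((6 - 13*0)*16)*(-10) = ((6 + 0)*16)*(-10) = (6*16)*(-10) = 96*(-10) = -960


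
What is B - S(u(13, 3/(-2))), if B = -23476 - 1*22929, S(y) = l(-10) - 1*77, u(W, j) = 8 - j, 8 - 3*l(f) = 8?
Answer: -46328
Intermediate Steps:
l(f) = 0 (l(f) = 8/3 - 1/3*8 = 8/3 - 8/3 = 0)
S(y) = -77 (S(y) = 0 - 1*77 = 0 - 77 = -77)
B = -46405 (B = -23476 - 22929 = -46405)
B - S(u(13, 3/(-2))) = -46405 - 1*(-77) = -46405 + 77 = -46328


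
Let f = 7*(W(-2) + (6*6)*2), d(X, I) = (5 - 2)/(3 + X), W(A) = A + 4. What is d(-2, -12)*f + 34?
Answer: 1588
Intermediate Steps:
W(A) = 4 + A
d(X, I) = 3/(3 + X)
f = 518 (f = 7*((4 - 2) + (6*6)*2) = 7*(2 + 36*2) = 7*(2 + 72) = 7*74 = 518)
d(-2, -12)*f + 34 = (3/(3 - 2))*518 + 34 = (3/1)*518 + 34 = (3*1)*518 + 34 = 3*518 + 34 = 1554 + 34 = 1588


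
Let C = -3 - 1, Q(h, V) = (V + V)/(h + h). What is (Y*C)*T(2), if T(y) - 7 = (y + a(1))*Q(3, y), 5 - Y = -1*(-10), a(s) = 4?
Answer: 220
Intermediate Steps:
Q(h, V) = V/h (Q(h, V) = (2*V)/((2*h)) = (2*V)*(1/(2*h)) = V/h)
Y = -5 (Y = 5 - (-1)*(-10) = 5 - 1*10 = 5 - 10 = -5)
T(y) = 7 + y*(4 + y)/3 (T(y) = 7 + (y + 4)*(y/3) = 7 + (4 + y)*(y*(⅓)) = 7 + (4 + y)*(y/3) = 7 + y*(4 + y)/3)
C = -4
(Y*C)*T(2) = (-5*(-4))*(7 + (⅓)*2² + (4/3)*2) = 20*(7 + (⅓)*4 + 8/3) = 20*(7 + 4/3 + 8/3) = 20*11 = 220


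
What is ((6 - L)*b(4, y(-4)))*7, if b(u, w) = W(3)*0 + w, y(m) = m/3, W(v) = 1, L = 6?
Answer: 0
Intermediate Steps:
y(m) = m/3 (y(m) = m*(⅓) = m/3)
b(u, w) = w (b(u, w) = 1*0 + w = 0 + w = w)
((6 - L)*b(4, y(-4)))*7 = ((6 - 1*6)*((⅓)*(-4)))*7 = ((6 - 6)*(-4/3))*7 = (0*(-4/3))*7 = 0*7 = 0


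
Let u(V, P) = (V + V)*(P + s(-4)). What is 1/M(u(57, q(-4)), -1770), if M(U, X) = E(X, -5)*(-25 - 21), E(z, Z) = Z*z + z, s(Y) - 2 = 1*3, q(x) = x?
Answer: -1/325680 ≈ -3.0705e-6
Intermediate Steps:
s(Y) = 5 (s(Y) = 2 + 1*3 = 2 + 3 = 5)
E(z, Z) = z + Z*z
u(V, P) = 2*V*(5 + P) (u(V, P) = (V + V)*(P + 5) = (2*V)*(5 + P) = 2*V*(5 + P))
M(U, X) = 184*X (M(U, X) = (X*(1 - 5))*(-25 - 21) = (X*(-4))*(-46) = -4*X*(-46) = 184*X)
1/M(u(57, q(-4)), -1770) = 1/(184*(-1770)) = 1/(-325680) = -1/325680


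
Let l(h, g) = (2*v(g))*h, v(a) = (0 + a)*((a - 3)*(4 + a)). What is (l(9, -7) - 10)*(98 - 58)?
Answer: -151600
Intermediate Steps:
v(a) = a*(-3 + a)*(4 + a) (v(a) = a*((-3 + a)*(4 + a)) = a*(-3 + a)*(4 + a))
l(h, g) = 2*g*h*(-12 + g + g²) (l(h, g) = (2*(g*(-12 + g + g²)))*h = (2*g*(-12 + g + g²))*h = 2*g*h*(-12 + g + g²))
(l(9, -7) - 10)*(98 - 58) = (2*(-7)*9*(-12 - 7 + (-7)²) - 10)*(98 - 58) = (2*(-7)*9*(-12 - 7 + 49) - 10)*40 = (2*(-7)*9*30 - 10)*40 = (-3780 - 10)*40 = -3790*40 = -151600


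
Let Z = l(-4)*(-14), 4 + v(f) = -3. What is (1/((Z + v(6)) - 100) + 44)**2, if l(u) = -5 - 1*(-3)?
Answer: 12075625/6241 ≈ 1934.9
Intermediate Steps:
l(u) = -2 (l(u) = -5 + 3 = -2)
v(f) = -7 (v(f) = -4 - 3 = -7)
Z = 28 (Z = -2*(-14) = 28)
(1/((Z + v(6)) - 100) + 44)**2 = (1/((28 - 7) - 100) + 44)**2 = (1/(21 - 100) + 44)**2 = (1/(-79) + 44)**2 = (-1/79 + 44)**2 = (3475/79)**2 = 12075625/6241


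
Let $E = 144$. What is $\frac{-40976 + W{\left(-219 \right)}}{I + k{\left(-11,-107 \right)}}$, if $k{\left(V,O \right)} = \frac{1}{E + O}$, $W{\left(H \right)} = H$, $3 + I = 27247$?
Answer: $- \frac{138565}{91639} \approx -1.5121$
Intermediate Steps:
$I = 27244$ ($I = -3 + 27247 = 27244$)
$k{\left(V,O \right)} = \frac{1}{144 + O}$
$\frac{-40976 + W{\left(-219 \right)}}{I + k{\left(-11,-107 \right)}} = \frac{-40976 - 219}{27244 + \frac{1}{144 - 107}} = - \frac{41195}{27244 + \frac{1}{37}} = - \frac{41195}{\frac{1008029}{37}} = \left(-41195\right) \frac{37}{1008029} = - \frac{138565}{91639}$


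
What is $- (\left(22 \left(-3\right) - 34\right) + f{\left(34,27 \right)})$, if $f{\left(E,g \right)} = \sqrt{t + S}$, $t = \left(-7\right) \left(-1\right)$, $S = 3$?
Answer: $100 - \sqrt{10} \approx 96.838$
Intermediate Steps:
$t = 7$
$f{\left(E,g \right)} = \sqrt{10}$ ($f{\left(E,g \right)} = \sqrt{7 + 3} = \sqrt{10}$)
$- (\left(22 \left(-3\right) - 34\right) + f{\left(34,27 \right)}) = - (\left(22 \left(-3\right) - 34\right) + \sqrt{10}) = - (\left(-66 - 34\right) + \sqrt{10}) = - (-100 + \sqrt{10}) = 100 - \sqrt{10}$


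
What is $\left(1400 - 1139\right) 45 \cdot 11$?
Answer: $129195$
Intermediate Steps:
$\left(1400 - 1139\right) 45 \cdot 11 = 261 \cdot 495 = 129195$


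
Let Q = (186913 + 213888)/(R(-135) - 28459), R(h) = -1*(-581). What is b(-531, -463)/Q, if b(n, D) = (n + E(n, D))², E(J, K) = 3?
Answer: -7771940352/400801 ≈ -19391.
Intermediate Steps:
R(h) = 581
b(n, D) = (3 + n)² (b(n, D) = (n + 3)² = (3 + n)²)
Q = -400801/27878 (Q = (186913 + 213888)/(581 - 28459) = 400801/(-27878) = 400801*(-1/27878) = -400801/27878 ≈ -14.377)
b(-531, -463)/Q = (3 - 531)²/(-400801/27878) = (-528)²*(-27878/400801) = 278784*(-27878/400801) = -7771940352/400801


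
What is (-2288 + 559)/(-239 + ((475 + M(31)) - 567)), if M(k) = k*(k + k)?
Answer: -1729/1591 ≈ -1.0867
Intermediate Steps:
M(k) = 2*k² (M(k) = k*(2*k) = 2*k²)
(-2288 + 559)/(-239 + ((475 + M(31)) - 567)) = (-2288 + 559)/(-239 + ((475 + 2*31²) - 567)) = -1729/(-239 + ((475 + 2*961) - 567)) = -1729/(-239 + ((475 + 1922) - 567)) = -1729/(-239 + (2397 - 567)) = -1729/(-239 + 1830) = -1729/1591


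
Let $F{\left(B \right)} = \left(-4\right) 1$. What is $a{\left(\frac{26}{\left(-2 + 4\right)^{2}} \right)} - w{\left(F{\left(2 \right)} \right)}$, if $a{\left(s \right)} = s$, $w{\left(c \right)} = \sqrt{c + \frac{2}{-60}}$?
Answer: $\frac{13}{2} - \frac{11 i \sqrt{30}}{30} \approx 6.5 - 2.0083 i$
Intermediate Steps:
$F{\left(B \right)} = -4$
$w{\left(c \right)} = \sqrt{- \frac{1}{30} + c}$ ($w{\left(c \right)} = \sqrt{c + 2 \left(- \frac{1}{60}\right)} = \sqrt{c - \frac{1}{30}} = \sqrt{- \frac{1}{30} + c}$)
$a{\left(\frac{26}{\left(-2 + 4\right)^{2}} \right)} - w{\left(F{\left(2 \right)} \right)} = \frac{26}{\left(-2 + 4\right)^{2}} - \frac{\sqrt{-30 + 900 \left(-4\right)}}{30} = \frac{26}{2^{2}} - \frac{\sqrt{-30 - 3600}}{30} = \frac{26}{4} - \frac{\sqrt{-3630}}{30} = 26 \cdot \frac{1}{4} - \frac{11 i \sqrt{30}}{30} = \frac{13}{2} - \frac{11 i \sqrt{30}}{30}$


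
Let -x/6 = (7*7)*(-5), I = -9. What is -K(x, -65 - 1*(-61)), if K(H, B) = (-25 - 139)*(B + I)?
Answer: -2132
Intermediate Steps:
x = 1470 (x = -6*7*7*(-5) = -294*(-5) = -6*(-245) = 1470)
K(H, B) = 1476 - 164*B (K(H, B) = (-25 - 139)*(B - 9) = -164*(-9 + B) = 1476 - 164*B)
-K(x, -65 - 1*(-61)) = -(1476 - 164*(-65 - 1*(-61))) = -(1476 - 164*(-65 + 61)) = -(1476 - 164*(-4)) = -(1476 + 656) = -1*2132 = -2132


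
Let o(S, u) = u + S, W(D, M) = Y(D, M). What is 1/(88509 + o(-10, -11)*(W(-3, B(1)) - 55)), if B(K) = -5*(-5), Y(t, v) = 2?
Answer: 1/89622 ≈ 1.1158e-5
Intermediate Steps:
B(K) = 25
W(D, M) = 2
o(S, u) = S + u
1/(88509 + o(-10, -11)*(W(-3, B(1)) - 55)) = 1/(88509 + (-10 - 11)*(2 - 55)) = 1/(88509 - 21*(-53)) = 1/(88509 + 1113) = 1/89622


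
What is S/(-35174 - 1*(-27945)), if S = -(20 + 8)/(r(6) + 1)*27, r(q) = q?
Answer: 108/7229 ≈ 0.014940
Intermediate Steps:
S = -108 (S = -(20 + 8)/(6 + 1)*27 = -28/7*27 = -1*4*27 = -4*27 = -108)
S/(-35174 - 1*(-27945)) = -108/(-35174 - 1*(-27945)) = -108/(-35174 + 27945) = -108/(-7229) = -108*(-1/7229) = 108/7229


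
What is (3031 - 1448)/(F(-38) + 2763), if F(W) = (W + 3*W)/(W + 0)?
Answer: 1583/2767 ≈ 0.57210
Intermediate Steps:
F(W) = 4 (F(W) = (4*W)/W = 4)
(3031 - 1448)/(F(-38) + 2763) = (3031 - 1448)/(4 + 2763) = 1583/2767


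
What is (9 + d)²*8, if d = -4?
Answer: 200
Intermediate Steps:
(9 + d)²*8 = (9 - 4)²*8 = 5²*8 = 25*8 = 200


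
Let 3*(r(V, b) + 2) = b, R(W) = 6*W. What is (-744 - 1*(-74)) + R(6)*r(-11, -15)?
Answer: -922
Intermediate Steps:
r(V, b) = -2 + b/3
(-744 - 1*(-74)) + R(6)*r(-11, -15) = (-744 - 1*(-74)) + (6*6)*(-2 + (1/3)*(-15)) = (-744 + 74) + 36*(-2 - 5) = -670 + 36*(-7) = -670 - 252 = -922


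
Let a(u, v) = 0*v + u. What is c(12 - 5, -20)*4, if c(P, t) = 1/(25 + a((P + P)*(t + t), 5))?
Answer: -4/535 ≈ -0.0074766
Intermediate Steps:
a(u, v) = u (a(u, v) = 0 + u = u)
c(P, t) = 1/(25 + 4*P*t) (c(P, t) = 1/(25 + (P + P)*(t + t)) = 1/(25 + (2*P)*(2*t)) = 1/(25 + 4*P*t))
c(12 - 5, -20)*4 = 4/(25 + 4*(12 - 5)*(-20)) = 4/(25 + 4*7*(-20)) = 4/(25 - 560) = 4/(-535) = -1/535*4 = -4/535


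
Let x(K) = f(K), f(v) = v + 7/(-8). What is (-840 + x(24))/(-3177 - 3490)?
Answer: 6535/53336 ≈ 0.12253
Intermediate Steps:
f(v) = -7/8 + v (f(v) = v + 7*(-⅛) = v - 7/8 = -7/8 + v)
x(K) = -7/8 + K
(-840 + x(24))/(-3177 - 3490) = (-840 + (-7/8 + 24))/(-3177 - 3490) = (-840 + 185/8)/(-6667) = -6535/8*(-1/6667) = 6535/53336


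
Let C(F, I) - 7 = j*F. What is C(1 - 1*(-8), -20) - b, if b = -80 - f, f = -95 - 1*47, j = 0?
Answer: -55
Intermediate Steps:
f = -142 (f = -95 - 47 = -142)
C(F, I) = 7 (C(F, I) = 7 + 0*F = 7 + 0 = 7)
b = 62 (b = -80 - 1*(-142) = -80 + 142 = 62)
C(1 - 1*(-8), -20) - b = 7 - 1*62 = 7 - 62 = -55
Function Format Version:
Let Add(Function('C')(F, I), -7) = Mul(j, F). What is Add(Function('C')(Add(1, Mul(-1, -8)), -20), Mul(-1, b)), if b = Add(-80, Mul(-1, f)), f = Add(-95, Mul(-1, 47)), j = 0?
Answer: -55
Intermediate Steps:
f = -142 (f = Add(-95, -47) = -142)
Function('C')(F, I) = 7 (Function('C')(F, I) = Add(7, Mul(0, F)) = Add(7, 0) = 7)
b = 62 (b = Add(-80, Mul(-1, -142)) = Add(-80, 142) = 62)
Add(Function('C')(Add(1, Mul(-1, -8)), -20), Mul(-1, b)) = Add(7, Mul(-1, 62)) = Add(7, -62) = -55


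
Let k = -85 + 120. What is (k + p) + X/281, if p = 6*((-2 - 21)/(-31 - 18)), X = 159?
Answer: 528484/13769 ≈ 38.382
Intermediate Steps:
k = 35
p = 138/49 (p = 6*(-23/(-49)) = 6*(-23*(-1/49)) = 6*(23/49) = 138/49 ≈ 2.8163)
(k + p) + X/281 = (35 + 138/49) + 159/281 = 1853/49 + 159*(1/281) = 1853/49 + 159/281 = 528484/13769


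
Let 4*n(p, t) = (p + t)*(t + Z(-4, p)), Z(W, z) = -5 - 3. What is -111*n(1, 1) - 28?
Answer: 721/2 ≈ 360.50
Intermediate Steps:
Z(W, z) = -8
n(p, t) = (-8 + t)*(p + t)/4 (n(p, t) = ((p + t)*(t - 8))/4 = ((p + t)*(-8 + t))/4 = ((-8 + t)*(p + t))/4 = (-8 + t)*(p + t)/4)
-111*n(1, 1) - 28 = -111*(-2*1 - 2*1 + (¼)*1² + (¼)*1*1) - 28 = -111*(-2 - 2 + (¼)*1 + ¼) - 28 = -111*(-2 - 2 + ¼ + ¼) - 28 = -111*(-7/2) - 28 = 777/2 - 28 = 721/2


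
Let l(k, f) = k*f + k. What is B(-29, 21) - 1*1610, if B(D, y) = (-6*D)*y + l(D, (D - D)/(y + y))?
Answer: 2015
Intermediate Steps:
l(k, f) = k + f*k (l(k, f) = f*k + k = k + f*k)
B(D, y) = D - 6*D*y (B(D, y) = (-6*D)*y + D*(1 + (D - D)/(y + y)) = -6*D*y + D*(1 + 0/((2*y))) = -6*D*y + D*(1 + 0*(1/(2*y))) = -6*D*y + D*(1 + 0) = -6*D*y + D*1 = -6*D*y + D = D - 6*D*y)
B(-29, 21) - 1*1610 = -29*(1 - 6*21) - 1*1610 = -29*(1 - 126) - 1610 = -29*(-125) - 1610 = 3625 - 1610 = 2015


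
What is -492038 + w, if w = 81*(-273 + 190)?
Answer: -498761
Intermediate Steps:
w = -6723 (w = 81*(-83) = -6723)
-492038 + w = -492038 - 6723 = -498761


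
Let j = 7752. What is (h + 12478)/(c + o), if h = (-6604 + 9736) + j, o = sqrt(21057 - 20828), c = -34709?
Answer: -405435829/602357226 - 11681*sqrt(229)/602357226 ≈ -0.67338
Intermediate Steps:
o = sqrt(229) ≈ 15.133
h = 10884 (h = (-6604 + 9736) + 7752 = 3132 + 7752 = 10884)
(h + 12478)/(c + o) = (10884 + 12478)/(-34709 + sqrt(229)) = 23362/(-34709 + sqrt(229))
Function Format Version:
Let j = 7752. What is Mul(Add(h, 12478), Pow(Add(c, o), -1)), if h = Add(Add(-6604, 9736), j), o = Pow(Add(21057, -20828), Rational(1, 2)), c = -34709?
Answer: Add(Rational(-405435829, 602357226), Mul(Rational(-11681, 602357226), Pow(229, Rational(1, 2)))) ≈ -0.67338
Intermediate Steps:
o = Pow(229, Rational(1, 2)) ≈ 15.133
h = 10884 (h = Add(Add(-6604, 9736), 7752) = Add(3132, 7752) = 10884)
Mul(Add(h, 12478), Pow(Add(c, o), -1)) = Mul(Add(10884, 12478), Pow(Add(-34709, Pow(229, Rational(1, 2))), -1)) = Mul(23362, Pow(Add(-34709, Pow(229, Rational(1, 2))), -1))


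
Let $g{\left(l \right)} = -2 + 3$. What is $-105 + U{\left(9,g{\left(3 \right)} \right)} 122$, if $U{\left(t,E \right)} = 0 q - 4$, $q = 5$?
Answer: $-593$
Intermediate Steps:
$g{\left(l \right)} = 1$
$U{\left(t,E \right)} = -4$ ($U{\left(t,E \right)} = 0 \cdot 5 - 4 = 0 - 4 = -4$)
$-105 + U{\left(9,g{\left(3 \right)} \right)} 122 = -105 - 488 = -593$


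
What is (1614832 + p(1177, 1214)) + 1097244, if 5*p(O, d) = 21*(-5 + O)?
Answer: 13584992/5 ≈ 2.7170e+6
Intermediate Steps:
p(O, d) = -21 + 21*O/5 (p(O, d) = (21*(-5 + O))/5 = (-105 + 21*O)/5 = -21 + 21*O/5)
(1614832 + p(1177, 1214)) + 1097244 = (1614832 + (-21 + (21/5)*1177)) + 1097244 = (1614832 + (-21 + 24717/5)) + 1097244 = (1614832 + 24612/5) + 1097244 = 8098772/5 + 1097244 = 13584992/5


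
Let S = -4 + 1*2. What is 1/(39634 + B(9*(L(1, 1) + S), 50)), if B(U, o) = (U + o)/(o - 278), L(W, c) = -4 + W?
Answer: 228/9036547 ≈ 2.5231e-5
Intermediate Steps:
S = -2 (S = -4 + 2 = -2)
B(U, o) = (U + o)/(-278 + o)
1/(39634 + B(9*(L(1, 1) + S), 50)) = 1/(39634 + (9*((-4 + 1) - 2) + 50)/(-278 + 50)) = 1/(39634 + (9*(-3 - 2) + 50)/(-228)) = 1/(39634 - (9*(-5) + 50)/228) = 1/(39634 - (-45 + 50)/228) = 1/(39634 - 1/228*5) = 1/(39634 - 5/228) = 1/(9036547/228) = 228/9036547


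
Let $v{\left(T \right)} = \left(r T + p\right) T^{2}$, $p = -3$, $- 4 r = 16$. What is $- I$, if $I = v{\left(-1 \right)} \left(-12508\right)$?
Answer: $12508$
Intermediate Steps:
$r = -4$ ($r = \left(- \frac{1}{4}\right) 16 = -4$)
$v{\left(T \right)} = T^{2} \left(-3 - 4 T\right)$ ($v{\left(T \right)} = \left(- 4 T - 3\right) T^{2} = \left(-3 - 4 T\right) T^{2} = T^{2} \left(-3 - 4 T\right)$)
$I = -12508$ ($I = \left(-1\right)^{2} \left(-3 - -4\right) \left(-12508\right) = 1 \left(-3 + 4\right) \left(-12508\right) = 1 \cdot 1 \left(-12508\right) = 1 \left(-12508\right) = -12508$)
$- I = \left(-1\right) \left(-12508\right) = 12508$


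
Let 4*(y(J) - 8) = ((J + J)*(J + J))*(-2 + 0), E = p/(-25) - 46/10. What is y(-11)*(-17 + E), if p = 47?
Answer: 137358/25 ≈ 5494.3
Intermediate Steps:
E = -162/25 (E = 47/(-25) - 46/10 = 47*(-1/25) - 46*1/10 = -47/25 - 23/5 = -162/25 ≈ -6.4800)
y(J) = 8 - 2*J**2 (y(J) = 8 + (((J + J)*(J + J))*(-2 + 0))/4 = 8 + (((2*J)*(2*J))*(-2))/4 = 8 + ((4*J**2)*(-2))/4 = 8 + (-8*J**2)/4 = 8 - 2*J**2)
y(-11)*(-17 + E) = (8 - 2*(-11)**2)*(-17 - 162/25) = (8 - 2*121)*(-587/25) = (8 - 242)*(-587/25) = -234*(-587/25) = 137358/25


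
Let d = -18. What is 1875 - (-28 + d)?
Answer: 1921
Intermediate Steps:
1875 - (-28 + d) = 1875 - (-28 - 18) = 1875 - (-46) = 1875 - 1*(-46) = 1875 + 46 = 1921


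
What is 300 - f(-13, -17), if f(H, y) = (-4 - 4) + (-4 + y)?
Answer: 329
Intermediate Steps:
f(H, y) = -12 + y (f(H, y) = -8 + (-4 + y) = -12 + y)
300 - f(-13, -17) = 300 - (-12 - 17) = 300 - 1*(-29) = 300 + 29 = 329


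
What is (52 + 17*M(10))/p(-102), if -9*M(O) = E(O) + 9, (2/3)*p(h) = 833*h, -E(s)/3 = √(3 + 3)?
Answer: -5/18207 - √6/22491 ≈ -0.00038353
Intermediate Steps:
E(s) = -3*√6 (E(s) = -3*√(3 + 3) = -3*√6)
p(h) = 2499*h/2 (p(h) = 3*(833*h)/2 = 2499*h/2)
M(O) = -1 + √6/3 (M(O) = -(-3*√6 + 9)/9 = -(9 - 3*√6)/9 = -1 + √6/3)
(52 + 17*M(10))/p(-102) = (52 + 17*(-1 + √6/3))/(((2499/2)*(-102))) = (52 + (-17 + 17*√6/3))/(-127449) = (35 + 17*√6/3)*(-1/127449) = -5/18207 - √6/22491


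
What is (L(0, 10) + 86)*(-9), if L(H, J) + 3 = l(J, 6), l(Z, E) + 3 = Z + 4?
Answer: -846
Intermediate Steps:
l(Z, E) = 1 + Z (l(Z, E) = -3 + (Z + 4) = -3 + (4 + Z) = 1 + Z)
L(H, J) = -2 + J (L(H, J) = -3 + (1 + J) = -2 + J)
(L(0, 10) + 86)*(-9) = ((-2 + 10) + 86)*(-9) = (8 + 86)*(-9) = 94*(-9) = -846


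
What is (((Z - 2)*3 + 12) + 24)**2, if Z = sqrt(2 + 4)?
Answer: 954 + 180*sqrt(6) ≈ 1394.9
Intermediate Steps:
Z = sqrt(6) ≈ 2.4495
(((Z - 2)*3 + 12) + 24)**2 = (((sqrt(6) - 2)*3 + 12) + 24)**2 = (((-2 + sqrt(6))*3 + 12) + 24)**2 = (((-6 + 3*sqrt(6)) + 12) + 24)**2 = ((6 + 3*sqrt(6)) + 24)**2 = (30 + 3*sqrt(6))**2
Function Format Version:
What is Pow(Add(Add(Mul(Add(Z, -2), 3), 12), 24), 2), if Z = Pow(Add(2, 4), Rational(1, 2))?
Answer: Add(954, Mul(180, Pow(6, Rational(1, 2)))) ≈ 1394.9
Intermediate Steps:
Z = Pow(6, Rational(1, 2)) ≈ 2.4495
Pow(Add(Add(Mul(Add(Z, -2), 3), 12), 24), 2) = Pow(Add(Add(Mul(Add(Pow(6, Rational(1, 2)), -2), 3), 12), 24), 2) = Pow(Add(Add(Mul(Add(-2, Pow(6, Rational(1, 2))), 3), 12), 24), 2) = Pow(Add(Add(Add(-6, Mul(3, Pow(6, Rational(1, 2)))), 12), 24), 2) = Pow(Add(Add(6, Mul(3, Pow(6, Rational(1, 2)))), 24), 2) = Pow(Add(30, Mul(3, Pow(6, Rational(1, 2)))), 2)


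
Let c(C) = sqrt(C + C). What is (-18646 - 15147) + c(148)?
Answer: -33793 + 2*sqrt(74) ≈ -33776.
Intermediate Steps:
c(C) = sqrt(2)*sqrt(C) (c(C) = sqrt(2*C) = sqrt(2)*sqrt(C))
(-18646 - 15147) + c(148) = (-18646 - 15147) + sqrt(2)*sqrt(148) = -33793 + sqrt(2)*(2*sqrt(37)) = -33793 + 2*sqrt(74)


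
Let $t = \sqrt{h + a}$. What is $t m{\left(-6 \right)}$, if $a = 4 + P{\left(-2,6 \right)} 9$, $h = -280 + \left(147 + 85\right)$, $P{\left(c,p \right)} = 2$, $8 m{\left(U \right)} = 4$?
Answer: $\frac{i \sqrt{26}}{2} \approx 2.5495 i$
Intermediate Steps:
$m{\left(U \right)} = \frac{1}{2}$ ($m{\left(U \right)} = \frac{1}{8} \cdot 4 = \frac{1}{2}$)
$h = -48$ ($h = -280 + 232 = -48$)
$a = 22$ ($a = 4 + 2 \cdot 9 = 4 + 18 = 22$)
$t = i \sqrt{26}$ ($t = \sqrt{-48 + 22} = \sqrt{-26} = i \sqrt{26} \approx 5.099 i$)
$t m{\left(-6 \right)} = i \sqrt{26} \cdot \frac{1}{2} = \frac{i \sqrt{26}}{2}$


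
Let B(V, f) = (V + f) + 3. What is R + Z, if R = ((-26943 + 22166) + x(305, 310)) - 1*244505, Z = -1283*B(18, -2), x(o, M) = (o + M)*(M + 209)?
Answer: 45526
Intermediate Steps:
B(V, f) = 3 + V + f
x(o, M) = (209 + M)*(M + o) (x(o, M) = (M + o)*(209 + M) = (209 + M)*(M + o))
Z = -24377 (Z = -1283*(3 + 18 - 2) = -1283*19 = -24377)
R = 69903 (R = ((-26943 + 22166) + (310² + 209*310 + 209*305 + 310*305)) - 1*244505 = (-4777 + (96100 + 64790 + 63745 + 94550)) - 244505 = (-4777 + 319185) - 244505 = 314408 - 244505 = 69903)
R + Z = 69903 - 24377 = 45526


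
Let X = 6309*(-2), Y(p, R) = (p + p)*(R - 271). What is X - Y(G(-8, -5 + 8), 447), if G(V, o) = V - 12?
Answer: -5578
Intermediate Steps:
G(V, o) = -12 + V
Y(p, R) = 2*p*(-271 + R) (Y(p, R) = (2*p)*(-271 + R) = 2*p*(-271 + R))
X = -12618
X - Y(G(-8, -5 + 8), 447) = -12618 - 2*(-12 - 8)*(-271 + 447) = -12618 - 2*(-20)*176 = -12618 - 1*(-7040) = -12618 + 7040 = -5578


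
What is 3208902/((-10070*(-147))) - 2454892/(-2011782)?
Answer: 840796946837/248168398065 ≈ 3.3880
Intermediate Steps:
3208902/((-10070*(-147))) - 2454892/(-2011782) = 3208902/1480290 - 2454892*(-1/2011782) = 3208902*(1/1480290) + 1227446/1005891 = 534817/246715 + 1227446/1005891 = 840796946837/248168398065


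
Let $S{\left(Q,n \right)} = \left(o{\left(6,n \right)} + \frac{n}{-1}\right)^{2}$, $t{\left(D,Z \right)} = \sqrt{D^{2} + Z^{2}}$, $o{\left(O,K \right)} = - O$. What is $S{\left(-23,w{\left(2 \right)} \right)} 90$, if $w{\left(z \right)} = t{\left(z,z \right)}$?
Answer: $3960 + 2160 \sqrt{2} \approx 7014.7$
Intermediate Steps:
$w{\left(z \right)} = \sqrt{2} \sqrt{z^{2}}$ ($w{\left(z \right)} = \sqrt{z^{2} + z^{2}} = \sqrt{2 z^{2}} = \sqrt{2} \sqrt{z^{2}}$)
$S{\left(Q,n \right)} = \left(-6 - n\right)^{2}$ ($S{\left(Q,n \right)} = \left(\left(-1\right) 6 + \frac{n}{-1}\right)^{2} = \left(-6 + n \left(-1\right)\right)^{2} = \left(-6 - n\right)^{2}$)
$S{\left(-23,w{\left(2 \right)} \right)} 90 = \left(6 + \sqrt{2} \sqrt{2^{2}}\right)^{2} \cdot 90 = \left(6 + \sqrt{2} \sqrt{4}\right)^{2} \cdot 90 = \left(6 + \sqrt{2} \cdot 2\right)^{2} \cdot 90 = \left(6 + 2 \sqrt{2}\right)^{2} \cdot 90 = 90 \left(6 + 2 \sqrt{2}\right)^{2}$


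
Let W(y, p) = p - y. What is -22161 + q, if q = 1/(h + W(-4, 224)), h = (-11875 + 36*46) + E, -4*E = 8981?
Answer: -1084670149/48945 ≈ -22161.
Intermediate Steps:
E = -8981/4 (E = -¼*8981 = -8981/4 ≈ -2245.3)
h = -49857/4 (h = (-11875 + 36*46) - 8981/4 = (-11875 + 1656) - 8981/4 = -10219 - 8981/4 = -49857/4 ≈ -12464.)
q = -4/48945 (q = 1/(-49857/4 + (224 - 1*(-4))) = 1/(-49857/4 + (224 + 4)) = 1/(-49857/4 + 228) = 1/(-48945/4) = -4/48945 ≈ -8.1724e-5)
-22161 + q = -22161 - 4/48945 = -1084670149/48945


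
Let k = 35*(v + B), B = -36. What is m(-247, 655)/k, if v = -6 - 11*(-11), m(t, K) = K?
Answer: 131/553 ≈ 0.23689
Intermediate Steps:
v = 115 (v = -6 + 121 = 115)
k = 2765 (k = 35*(115 - 36) = 35*79 = 2765)
m(-247, 655)/k = 655/2765 = 655*(1/2765) = 131/553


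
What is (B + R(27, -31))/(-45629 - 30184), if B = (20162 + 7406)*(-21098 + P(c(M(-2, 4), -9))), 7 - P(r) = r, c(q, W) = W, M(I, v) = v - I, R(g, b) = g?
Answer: 581188549/75813 ≈ 7666.1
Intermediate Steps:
P(r) = 7 - r
B = -581188576 (B = (20162 + 7406)*(-21098 + (7 - 1*(-9))) = 27568*(-21098 + (7 + 9)) = 27568*(-21098 + 16) = 27568*(-21082) = -581188576)
(B + R(27, -31))/(-45629 - 30184) = (-581188576 + 27)/(-45629 - 30184) = -581188549/(-75813) = -581188549*(-1/75813) = 581188549/75813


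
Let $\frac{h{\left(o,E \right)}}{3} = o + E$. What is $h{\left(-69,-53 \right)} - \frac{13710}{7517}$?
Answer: $- \frac{2764932}{7517} \approx -367.82$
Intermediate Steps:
$h{\left(o,E \right)} = 3 E + 3 o$ ($h{\left(o,E \right)} = 3 \left(o + E\right) = 3 \left(E + o\right) = 3 E + 3 o$)
$h{\left(-69,-53 \right)} - \frac{13710}{7517} = \left(3 \left(-53\right) + 3 \left(-69\right)\right) - \frac{13710}{7517} = \left(-159 - 207\right) - \frac{13710}{7517} = -366 - \frac{13710}{7517} = - \frac{2764932}{7517}$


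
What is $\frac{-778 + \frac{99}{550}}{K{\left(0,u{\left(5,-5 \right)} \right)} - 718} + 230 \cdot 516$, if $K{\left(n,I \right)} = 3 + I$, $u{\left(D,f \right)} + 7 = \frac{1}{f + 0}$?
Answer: $\frac{4285573691}{36110} \approx 1.1868 \cdot 10^{5}$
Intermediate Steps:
$u{\left(D,f \right)} = -7 + \frac{1}{f}$ ($u{\left(D,f \right)} = -7 + \frac{1}{f + 0} = -7 + \frac{1}{f}$)
$\frac{-778 + \frac{99}{550}}{K{\left(0,u{\left(5,-5 \right)} \right)} - 718} + 230 \cdot 516 = \frac{-778 + \frac{99}{550}}{\left(3 - \left(7 - \frac{1}{-5}\right)\right) - 718} + 230 \cdot 516 = \frac{-778 + 99 \cdot \frac{1}{550}}{\left(3 - \frac{36}{5}\right) - 718} + 118680 = \frac{-778 + \frac{9}{50}}{\left(3 - \frac{36}{5}\right) - 718} + 118680 = - \frac{38891}{50 \left(- \frac{21}{5} - 718\right)} + 118680 = - \frac{38891}{50 \left(- \frac{3611}{5}\right)} + 118680 = \left(- \frac{38891}{50}\right) \left(- \frac{5}{3611}\right) + 118680 = \frac{38891}{36110} + 118680 = \frac{4285573691}{36110}$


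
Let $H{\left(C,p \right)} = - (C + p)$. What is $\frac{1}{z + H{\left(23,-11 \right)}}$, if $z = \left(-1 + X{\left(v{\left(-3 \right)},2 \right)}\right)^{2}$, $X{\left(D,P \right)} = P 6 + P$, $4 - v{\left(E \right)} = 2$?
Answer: $\frac{1}{157} \approx 0.0063694$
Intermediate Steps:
$v{\left(E \right)} = 2$ ($v{\left(E \right)} = 4 - 2 = 2$)
$H{\left(C,p \right)} = - C - p$
$X{\left(D,P \right)} = 7 P$ ($X{\left(D,P \right)} = 6 P + P = 7 P$)
$z = 169$ ($z = \left(-1 + 7 \cdot 2\right)^{2} = \left(-1 + 14\right)^{2} = 13^{2} = 169$)
$\frac{1}{z + H{\left(23,-11 \right)}} = \frac{1}{169 - 12} = \frac{1}{157}$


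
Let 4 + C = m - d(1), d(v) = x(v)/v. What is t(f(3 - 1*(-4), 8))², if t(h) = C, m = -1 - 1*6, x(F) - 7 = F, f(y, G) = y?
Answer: 361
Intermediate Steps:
x(F) = 7 + F
m = -7 (m = -1 - 6 = -7)
d(v) = (7 + v)/v
C = -19 (C = -4 + (-7 - (7 + 1)/1) = -4 + (-7 - 8) = -4 - 15 = -19)
t(h) = -19
t(f(3 - 1*(-4), 8))² = (-19)² = 361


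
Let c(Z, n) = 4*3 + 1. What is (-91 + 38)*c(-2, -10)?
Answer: -689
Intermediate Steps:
c(Z, n) = 13 (c(Z, n) = 12 + 1 = 13)
(-91 + 38)*c(-2, -10) = (-91 + 38)*13 = -53*13 = -689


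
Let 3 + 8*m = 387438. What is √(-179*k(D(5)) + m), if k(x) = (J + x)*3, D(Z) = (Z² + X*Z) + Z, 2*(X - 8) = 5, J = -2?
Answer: 3*√9246/4 ≈ 72.117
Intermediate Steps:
X = 21/2 (X = 8 + (½)*5 = 8 + 5/2 = 21/2 ≈ 10.500)
D(Z) = Z² + 23*Z/2 (D(Z) = (Z² + 21*Z/2) + Z = Z² + 23*Z/2)
m = 387435/8 (m = -3/8 + (⅛)*387438 = -3/8 + 193719/4 = 387435/8 ≈ 48429.)
k(x) = -6 + 3*x (k(x) = (-2 + x)*3 = -6 + 3*x)
√(-179*k(D(5)) + m) = √(-179*(-6 + 3*((½)*5*(23 + 2*5))) + 387435/8) = √(-179*(-6 + 3*((½)*5*(23 + 10))) + 387435/8) = √(-179*(-6 + 3*((½)*5*33)) + 387435/8) = √(-179*(-6 + 3*(165/2)) + 387435/8) = √(-179*(-6 + 495/2) + 387435/8) = √(-179*483/2 + 387435/8) = √(-86457/2 + 387435/8) = √(41607/8) = 3*√9246/4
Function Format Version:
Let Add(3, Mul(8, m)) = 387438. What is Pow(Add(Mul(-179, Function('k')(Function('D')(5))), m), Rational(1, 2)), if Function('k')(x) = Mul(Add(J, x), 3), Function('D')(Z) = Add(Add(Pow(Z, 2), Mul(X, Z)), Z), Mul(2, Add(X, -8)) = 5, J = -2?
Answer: Mul(Rational(3, 4), Pow(9246, Rational(1, 2))) ≈ 72.117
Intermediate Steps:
X = Rational(21, 2) (X = Add(8, Mul(Rational(1, 2), 5)) = Add(8, Rational(5, 2)) = Rational(21, 2) ≈ 10.500)
Function('D')(Z) = Add(Pow(Z, 2), Mul(Rational(23, 2), Z)) (Function('D')(Z) = Add(Add(Pow(Z, 2), Mul(Rational(21, 2), Z)), Z) = Add(Pow(Z, 2), Mul(Rational(23, 2), Z)))
m = Rational(387435, 8) (m = Add(Rational(-3, 8), Mul(Rational(1, 8), 387438)) = Add(Rational(-3, 8), Rational(193719, 4)) = Rational(387435, 8) ≈ 48429.)
Function('k')(x) = Add(-6, Mul(3, x)) (Function('k')(x) = Mul(Add(-2, x), 3) = Add(-6, Mul(3, x)))
Pow(Add(Mul(-179, Function('k')(Function('D')(5))), m), Rational(1, 2)) = Pow(Add(Mul(-179, Add(-6, Mul(3, Mul(Rational(1, 2), 5, Add(23, Mul(2, 5)))))), Rational(387435, 8)), Rational(1, 2)) = Pow(Add(Mul(-179, Add(-6, Mul(3, Mul(Rational(1, 2), 5, Add(23, 10))))), Rational(387435, 8)), Rational(1, 2)) = Pow(Add(Mul(-179, Add(-6, Mul(3, Mul(Rational(1, 2), 5, 33)))), Rational(387435, 8)), Rational(1, 2)) = Pow(Add(Mul(-179, Add(-6, Mul(3, Rational(165, 2)))), Rational(387435, 8)), Rational(1, 2)) = Pow(Add(Mul(-179, Add(-6, Rational(495, 2))), Rational(387435, 8)), Rational(1, 2)) = Pow(Add(Mul(-179, Rational(483, 2)), Rational(387435, 8)), Rational(1, 2)) = Pow(Add(Rational(-86457, 2), Rational(387435, 8)), Rational(1, 2)) = Pow(Rational(41607, 8), Rational(1, 2)) = Mul(Rational(3, 4), Pow(9246, Rational(1, 2)))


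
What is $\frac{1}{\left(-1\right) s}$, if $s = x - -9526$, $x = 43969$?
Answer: $- \frac{1}{53495} \approx -1.8693 \cdot 10^{-5}$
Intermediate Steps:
$s = 53495$ ($s = 43969 - -9526 = 43969 + 9526 = 53495$)
$\frac{1}{\left(-1\right) s} = \frac{1}{\left(-1\right) 53495} = \frac{1}{-53495} = - \frac{1}{53495}$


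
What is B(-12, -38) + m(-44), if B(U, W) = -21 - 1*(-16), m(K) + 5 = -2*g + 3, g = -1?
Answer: -5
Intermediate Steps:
m(K) = 0 (m(K) = -5 + (-2*(-1) + 3) = -5 + (2 + 3) = -5 + 5 = 0)
B(U, W) = -5 (B(U, W) = -21 + 16 = -5)
B(-12, -38) + m(-44) = -5 + 0 = -5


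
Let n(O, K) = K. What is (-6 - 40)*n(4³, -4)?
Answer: 184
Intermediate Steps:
(-6 - 40)*n(4³, -4) = (-6 - 40)*(-4) = -46*(-4) = 184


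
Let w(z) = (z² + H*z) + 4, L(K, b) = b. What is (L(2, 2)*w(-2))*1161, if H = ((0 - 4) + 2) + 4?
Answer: 9288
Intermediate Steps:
H = 2 (H = (-4 + 2) + 4 = -2 + 4 = 2)
w(z) = 4 + z² + 2*z (w(z) = (z² + 2*z) + 4 = 4 + z² + 2*z)
(L(2, 2)*w(-2))*1161 = (2*(4 + (-2)² + 2*(-2)))*1161 = (2*(4 + 4 - 4))*1161 = (2*4)*1161 = 8*1161 = 9288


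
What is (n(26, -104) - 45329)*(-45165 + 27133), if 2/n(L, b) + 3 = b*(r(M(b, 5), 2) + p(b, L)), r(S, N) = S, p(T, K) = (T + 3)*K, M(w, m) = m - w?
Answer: 30565645679408/37395 ≈ 8.1737e+8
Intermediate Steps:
p(T, K) = K*(3 + T) (p(T, K) = (3 + T)*K = K*(3 + T))
n(L, b) = 2/(-3 + b*(5 - b + L*(3 + b))) (n(L, b) = 2/(-3 + b*((5 - b) + L*(3 + b))) = 2/(-3 + b*(5 - b + L*(3 + b))))
(n(26, -104) - 45329)*(-45165 + 27133) = (-2/(3 - 104*(-5 - 104) - 1*26*(-104)*(3 - 104)) - 45329)*(-45165 + 27133) = (-2/(3 - 104*(-109) - 1*26*(-104)*(-101)) - 45329)*(-18032) = (-2/(3 + 11336 - 273104) - 45329)*(-18032) = (-2/(-261765) - 45329)*(-18032) = (-2*(-1/261765) - 45329)*(-18032) = (2/261765 - 45329)*(-18032) = -11865545683/261765*(-18032) = 30565645679408/37395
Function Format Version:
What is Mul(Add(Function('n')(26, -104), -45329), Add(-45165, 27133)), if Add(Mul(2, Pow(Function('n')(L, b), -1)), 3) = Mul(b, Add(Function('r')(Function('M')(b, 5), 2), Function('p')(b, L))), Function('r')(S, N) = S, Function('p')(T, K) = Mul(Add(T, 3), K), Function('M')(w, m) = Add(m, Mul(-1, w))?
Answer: Rational(30565645679408, 37395) ≈ 8.1737e+8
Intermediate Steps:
Function('p')(T, K) = Mul(K, Add(3, T)) (Function('p')(T, K) = Mul(Add(3, T), K) = Mul(K, Add(3, T)))
Function('n')(L, b) = Mul(2, Pow(Add(-3, Mul(b, Add(5, Mul(-1, b), Mul(L, Add(3, b))))), -1)) (Function('n')(L, b) = Mul(2, Pow(Add(-3, Mul(b, Add(Add(5, Mul(-1, b)), Mul(L, Add(3, b))))), -1)) = Mul(2, Pow(Add(-3, Mul(b, Add(5, Mul(-1, b), Mul(L, Add(3, b))))), -1)))
Mul(Add(Function('n')(26, -104), -45329), Add(-45165, 27133)) = Mul(Add(Mul(-2, Pow(Add(3, Mul(-104, Add(-5, -104)), Mul(-1, 26, -104, Add(3, -104))), -1)), -45329), Add(-45165, 27133)) = Mul(Add(Mul(-2, Pow(Add(3, Mul(-104, -109), Mul(-1, 26, -104, -101)), -1)), -45329), -18032) = Mul(Add(Mul(-2, Pow(Add(3, 11336, -273104), -1)), -45329), -18032) = Mul(Add(Mul(-2, Pow(-261765, -1)), -45329), -18032) = Mul(Add(Mul(-2, Rational(-1, 261765)), -45329), -18032) = Mul(Add(Rational(2, 261765), -45329), -18032) = Mul(Rational(-11865545683, 261765), -18032) = Rational(30565645679408, 37395)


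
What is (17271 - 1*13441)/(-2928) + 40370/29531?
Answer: 2549815/43233384 ≈ 0.058978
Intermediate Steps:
(17271 - 1*13441)/(-2928) + 40370/29531 = (17271 - 13441)*(-1/2928) + 40370*(1/29531) = 3830*(-1/2928) + 40370/29531 = -1915/1464 + 40370/29531 = 2549815/43233384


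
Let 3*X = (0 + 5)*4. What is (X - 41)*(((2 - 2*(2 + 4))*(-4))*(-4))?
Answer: 16480/3 ≈ 5493.3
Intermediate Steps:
X = 20/3 (X = ((0 + 5)*4)/3 = (5*4)/3 = (⅓)*20 = 20/3 ≈ 6.6667)
(X - 41)*(((2 - 2*(2 + 4))*(-4))*(-4)) = (20/3 - 41)*(((2 - 2*(2 + 4))*(-4))*(-4)) = -103*(2 - 2*6)*(-4)*(-4)/3 = -103*(2 - 12)*(-4)*(-4)/3 = -103*(-10*(-4))*(-4)/3 = -4120*(-4)/3 = -103/3*(-160) = 16480/3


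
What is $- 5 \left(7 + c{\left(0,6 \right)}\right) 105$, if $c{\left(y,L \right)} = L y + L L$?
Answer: $-22575$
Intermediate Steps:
$c{\left(y,L \right)} = L^{2} + L y$ ($c{\left(y,L \right)} = L y + L^{2} = L^{2} + L y$)
$- 5 \left(7 + c{\left(0,6 \right)}\right) 105 = - 5 \left(7 + 6 \left(6 + 0\right)\right) 105 = - 5 \left(7 + 6 \cdot 6\right) 105 = - 5 \left(7 + 36\right) 105 = \left(-5\right) 43 \cdot 105 = \left(-215\right) 105 = -22575$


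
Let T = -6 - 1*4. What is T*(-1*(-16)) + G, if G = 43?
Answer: -117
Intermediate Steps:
T = -10 (T = -6 - 4 = -10)
T*(-1*(-16)) + G = -(-10)*(-16) + 43 = -10*16 + 43 = -160 + 43 = -117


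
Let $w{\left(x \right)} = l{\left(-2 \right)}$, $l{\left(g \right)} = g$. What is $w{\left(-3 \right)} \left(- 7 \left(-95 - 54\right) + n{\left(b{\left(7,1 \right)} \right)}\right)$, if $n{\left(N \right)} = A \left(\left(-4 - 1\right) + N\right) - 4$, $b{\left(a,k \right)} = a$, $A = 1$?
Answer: $-2082$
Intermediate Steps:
$w{\left(x \right)} = -2$
$n{\left(N \right)} = -9 + N$ ($n{\left(N \right)} = 1 \left(\left(-4 - 1\right) + N\right) - 4 = 1 \left(-5 + N\right) - 4 = \left(-5 + N\right) - 4 = -9 + N$)
$w{\left(-3 \right)} \left(- 7 \left(-95 - 54\right) + n{\left(b{\left(7,1 \right)} \right)}\right) = - 2 \left(- 7 \left(-95 - 54\right) + \left(-9 + 7\right)\right) = - 2 \left(- 7 \left(-95 - 54\right) - 2\right) = - 2 \left(\left(-7\right) \left(-149\right) - 2\right) = - 2 \left(1043 - 2\right) = \left(-2\right) 1041 = -2082$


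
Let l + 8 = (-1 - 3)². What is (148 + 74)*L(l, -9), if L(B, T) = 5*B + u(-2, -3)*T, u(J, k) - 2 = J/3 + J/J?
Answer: 4218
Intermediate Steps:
l = 8 (l = -8 + (-1 - 3)² = -8 + (-4)² = -8 + 16 = 8)
u(J, k) = 3 + J/3 (u(J, k) = 2 + (J/3 + J/J) = 2 + (J*(⅓) + 1) = 2 + (J/3 + 1) = 2 + (1 + J/3) = 3 + J/3)
L(B, T) = 5*B + 7*T/3 (L(B, T) = 5*B + (3 + (⅓)*(-2))*T = 5*B + (3 - ⅔)*T = 5*B + 7*T/3)
(148 + 74)*L(l, -9) = (148 + 74)*(5*8 + (7/3)*(-9)) = 222*(40 - 21) = 222*19 = 4218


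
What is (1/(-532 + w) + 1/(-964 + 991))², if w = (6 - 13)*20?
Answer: 46225/36578304 ≈ 0.0012637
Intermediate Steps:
w = -140 (w = -7*20 = -140)
(1/(-532 + w) + 1/(-964 + 991))² = (1/(-532 - 140) + 1/(-964 + 991))² = (1/(-672) + 1/27)² = (-1/672 + 1/27)² = (215/6048)² = 46225/36578304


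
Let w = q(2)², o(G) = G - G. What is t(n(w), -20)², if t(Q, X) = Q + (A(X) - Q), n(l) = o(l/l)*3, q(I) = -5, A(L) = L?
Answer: 400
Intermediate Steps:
o(G) = 0
w = 25 (w = (-5)² = 25)
n(l) = 0 (n(l) = 0*3 = 0)
t(Q, X) = X (t(Q, X) = Q + (X - Q) = X)
t(n(w), -20)² = (-20)² = 400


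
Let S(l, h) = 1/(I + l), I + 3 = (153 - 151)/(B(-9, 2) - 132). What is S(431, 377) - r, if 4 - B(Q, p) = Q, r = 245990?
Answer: -12528270581/50930 ≈ -2.4599e+5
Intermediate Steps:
B(Q, p) = 4 - Q
I = -359/119 (I = -3 + (153 - 151)/((4 - 1*(-9)) - 132) = -3 + 2/((4 + 9) - 132) = -3 + 2/(13 - 132) = -3 + 2/(-119) = -3 + 2*(-1/119) = -3 - 2/119 = -359/119 ≈ -3.0168)
S(l, h) = 1/(-359/119 + l)
S(431, 377) - r = 119/(-359 + 119*431) - 1*245990 = 119/(-359 + 51289) - 245990 = 119/50930 - 245990 = -12528270581/50930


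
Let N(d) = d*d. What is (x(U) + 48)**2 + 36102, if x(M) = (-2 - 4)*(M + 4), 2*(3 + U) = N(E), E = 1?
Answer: 37623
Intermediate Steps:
N(d) = d**2
U = -5/2 (U = -3 + (1/2)*1**2 = -3 + (1/2)*1 = -3 + 1/2 = -5/2 ≈ -2.5000)
x(M) = -24 - 6*M (x(M) = -6*(4 + M) = -24 - 6*M)
(x(U) + 48)**2 + 36102 = ((-24 - 6*(-5/2)) + 48)**2 + 36102 = ((-24 + 15) + 48)**2 + 36102 = (-9 + 48)**2 + 36102 = 39**2 + 36102 = 1521 + 36102 = 37623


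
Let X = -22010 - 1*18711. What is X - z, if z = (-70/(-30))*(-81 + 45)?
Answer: -40637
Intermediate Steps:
X = -40721 (X = -22010 - 18711 = -40721)
z = -84 (z = -70*(-1/30)*(-36) = (7/3)*(-36) = -84)
X - z = -40721 - 1*(-84) = -40721 + 84 = -40637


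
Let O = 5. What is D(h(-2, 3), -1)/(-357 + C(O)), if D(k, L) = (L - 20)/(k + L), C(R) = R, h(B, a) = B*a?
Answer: -3/352 ≈ -0.0085227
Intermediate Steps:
D(k, L) = (-20 + L)/(L + k)
D(h(-2, 3), -1)/(-357 + C(O)) = ((-20 - 1)/(-1 - 2*3))/(-357 + 5) = (-21/(-1 - 6))/(-352) = -(-21)/(352*(-7)) = -(-1)*(-21)/2464 = -1/352*3 = -3/352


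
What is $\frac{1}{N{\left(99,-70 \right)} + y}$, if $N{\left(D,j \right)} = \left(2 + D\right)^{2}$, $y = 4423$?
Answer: $\frac{1}{14624} \approx 6.8381 \cdot 10^{-5}$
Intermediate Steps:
$\frac{1}{N{\left(99,-70 \right)} + y} = \frac{1}{\left(2 + 99\right)^{2} + 4423} = \frac{1}{101^{2} + 4423} = \frac{1}{10201 + 4423} = \frac{1}{14624}$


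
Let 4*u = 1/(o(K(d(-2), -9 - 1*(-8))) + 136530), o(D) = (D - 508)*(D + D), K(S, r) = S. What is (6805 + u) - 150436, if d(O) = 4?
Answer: -76123280951/529992 ≈ -1.4363e+5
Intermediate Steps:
o(D) = 2*D*(-508 + D) (o(D) = (-508 + D)*(2*D) = 2*D*(-508 + D))
u = 1/529992 (u = 1/(4*(2*4*(-508 + 4) + 136530)) = 1/(4*(2*4*(-504) + 136530)) = 1/(4*(-4032 + 136530)) = (¼)/132498 = (¼)*(1/132498) = 1/529992 ≈ 1.8868e-6)
(6805 + u) - 150436 = (6805 + 1/529992) - 150436 = 3606595561/529992 - 150436 = -76123280951/529992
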